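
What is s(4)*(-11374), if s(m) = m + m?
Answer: -90992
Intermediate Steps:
s(m) = 2*m
s(4)*(-11374) = (2*4)*(-11374) = 8*(-11374) = -90992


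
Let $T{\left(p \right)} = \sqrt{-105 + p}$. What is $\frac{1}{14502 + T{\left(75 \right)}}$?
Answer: $\frac{2417}{35051339} - \frac{i \sqrt{30}}{210308034} \approx 6.8956 \cdot 10^{-5} - 2.6044 \cdot 10^{-8} i$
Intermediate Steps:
$\frac{1}{14502 + T{\left(75 \right)}} = \frac{1}{14502 + \sqrt{-105 + 75}} = \frac{1}{14502 + \sqrt{-30}} = \frac{1}{14502 + i \sqrt{30}}$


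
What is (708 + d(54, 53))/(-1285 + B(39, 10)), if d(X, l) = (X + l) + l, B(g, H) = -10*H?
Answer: -868/1385 ≈ -0.62671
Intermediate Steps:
d(X, l) = X + 2*l
(708 + d(54, 53))/(-1285 + B(39, 10)) = (708 + (54 + 2*53))/(-1285 - 10*10) = (708 + (54 + 106))/(-1285 - 100) = (708 + 160)/(-1385) = 868*(-1/1385) = -868/1385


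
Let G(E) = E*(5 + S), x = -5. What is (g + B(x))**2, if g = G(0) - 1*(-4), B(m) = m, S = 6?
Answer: 1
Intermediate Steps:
G(E) = 11*E (G(E) = E*(5 + 6) = E*11 = 11*E)
g = 4 (g = 11*0 - 1*(-4) = 0 + 4 = 4)
(g + B(x))**2 = (4 - 5)**2 = (-1)**2 = 1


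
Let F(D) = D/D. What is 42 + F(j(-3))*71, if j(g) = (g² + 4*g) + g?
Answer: 113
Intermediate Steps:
j(g) = g² + 5*g
F(D) = 1
42 + F(j(-3))*71 = 42 + 1*71 = 42 + 71 = 113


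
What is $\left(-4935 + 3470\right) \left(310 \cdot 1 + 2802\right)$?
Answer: $-4559080$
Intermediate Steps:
$\left(-4935 + 3470\right) \left(310 \cdot 1 + 2802\right) = - 1465 \left(310 + 2802\right) = \left(-1465\right) 3112 = -4559080$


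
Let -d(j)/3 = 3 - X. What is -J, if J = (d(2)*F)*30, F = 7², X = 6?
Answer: -13230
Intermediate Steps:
d(j) = 9 (d(j) = -3*(3 - 1*6) = -3*(3 - 6) = -3*(-3) = 9)
F = 49
J = 13230 (J = (9*49)*30 = 441*30 = 13230)
-J = -1*13230 = -13230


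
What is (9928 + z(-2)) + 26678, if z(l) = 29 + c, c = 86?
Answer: 36721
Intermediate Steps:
z(l) = 115 (z(l) = 29 + 86 = 115)
(9928 + z(-2)) + 26678 = (9928 + 115) + 26678 = 10043 + 26678 = 36721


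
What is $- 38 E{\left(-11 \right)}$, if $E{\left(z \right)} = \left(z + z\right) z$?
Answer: $-9196$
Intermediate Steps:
$E{\left(z \right)} = 2 z^{2}$ ($E{\left(z \right)} = 2 z z = 2 z^{2}$)
$- 38 E{\left(-11 \right)} = - 38 \cdot 2 \left(-11\right)^{2} = - 38 \cdot 2 \cdot 121 = \left(-38\right) 242 = -9196$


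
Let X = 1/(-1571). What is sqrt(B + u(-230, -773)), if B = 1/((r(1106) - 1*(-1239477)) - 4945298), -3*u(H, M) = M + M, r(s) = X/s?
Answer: 2*sqrt(5341457083798723461785250729)/6438960338847 ≈ 22.701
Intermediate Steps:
X = -1/1571 ≈ -0.00063654
r(s) = -1/(1571*s)
u(H, M) = -2*M/3 (u(H, M) = -(M + M)/3 = -2*M/3)
B = -1737526/6438960338847 (B = 1/((-1/1571/1106 - 1*(-1239477)) - 4945298) = 1/((-1/1571*1/1106 + 1239477) - 4945298) = 1/((-1/1737526 + 1239477) - 4945298) = 1/(2153623513901/1737526 - 4945298) = 1/(-6438960338847/1737526) = -1737526/6438960338847 ≈ -2.6985e-7)
sqrt(B + u(-230, -773)) = sqrt(-1737526/6438960338847 - 2/3*(-773)) = sqrt(-1737526/6438960338847 + 1546/3) = sqrt(3318210892881628/6438960338847) = 2*sqrt(5341457083798723461785250729)/6438960338847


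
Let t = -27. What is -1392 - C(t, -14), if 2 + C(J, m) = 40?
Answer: -1430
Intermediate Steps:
C(J, m) = 38 (C(J, m) = -2 + 40 = 38)
-1392 - C(t, -14) = -1392 - 1*38 = -1392 - 38 = -1430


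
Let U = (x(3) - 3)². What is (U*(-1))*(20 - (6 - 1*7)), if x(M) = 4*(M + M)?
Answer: -9261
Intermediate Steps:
x(M) = 8*M (x(M) = 4*(2*M) = 8*M)
U = 441 (U = (8*3 - 3)² = (24 - 3)² = 21² = 441)
(U*(-1))*(20 - (6 - 1*7)) = (441*(-1))*(20 - (6 - 1*7)) = -441*(20 - (6 - 7)) = -441*(20 - 1*(-1)) = -441*(20 + 1) = -441*21 = -9261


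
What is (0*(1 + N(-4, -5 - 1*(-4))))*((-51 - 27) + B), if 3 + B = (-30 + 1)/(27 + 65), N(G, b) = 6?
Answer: 0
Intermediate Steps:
B = -305/92 (B = -3 + (-30 + 1)/(27 + 65) = -3 - 29/92 = -305/92 ≈ -3.3152)
(0*(1 + N(-4, -5 - 1*(-4))))*((-51 - 27) + B) = (0*(1 + 6))*((-51 - 27) - 305/92) = (0*7)*(-78 - 305/92) = 0*(-7481/92) = 0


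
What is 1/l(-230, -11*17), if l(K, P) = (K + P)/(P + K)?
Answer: 1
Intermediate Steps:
l(K, P) = 1 (l(K, P) = (K + P)/(K + P) = 1)
1/l(-230, -11*17) = 1/1 = 1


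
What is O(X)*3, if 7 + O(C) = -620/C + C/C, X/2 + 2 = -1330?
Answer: -3841/222 ≈ -17.302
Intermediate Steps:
X = -2664 (X = -4 + 2*(-1330) = -4 - 2660 = -2664)
O(C) = -6 - 620/C (O(C) = -7 + (-620/C + C/C) = -7 + (-620/C + 1) = -7 + (1 - 620/C) = -6 - 620/C)
O(X)*3 = (-6 - 620/(-2664))*3 = (-6 - 620*(-1/2664))*3 = (-6 + 155/666)*3 = -3841/666*3 = -3841/222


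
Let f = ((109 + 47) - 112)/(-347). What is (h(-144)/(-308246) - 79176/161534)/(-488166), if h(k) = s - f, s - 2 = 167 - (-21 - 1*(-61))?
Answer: 4238005325825/4217240847853044564 ≈ 1.0049e-6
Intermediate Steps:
f = -44/347 (f = (156 - 112)*(-1/347) = 44*(-1/347) = -44/347 ≈ -0.12680)
s = 129 (s = 2 + (167 - (-21 - 1*(-61))) = 2 + (167 - (-21 + 61)) = 2 + (167 - 1*40) = 2 + (167 - 40) = 2 + 127 = 129)
h(k) = 44807/347 (h(k) = 129 - 1*(-44/347) = 129 + 44/347 = 44807/347)
(h(-144)/(-308246) - 79176/161534)/(-488166) = ((44807/347)/(-308246) - 79176/161534)/(-488166) = ((44807/347)*(-1/308246) - 79176*1/161534)*(-1/488166) = (-44807/106961362 - 39588/80767)*(-1/488166) = -4238005325825/8638948324654*(-1/488166) = 4238005325825/4217240847853044564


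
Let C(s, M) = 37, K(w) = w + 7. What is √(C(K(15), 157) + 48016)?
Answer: √48053 ≈ 219.21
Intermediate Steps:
K(w) = 7 + w
√(C(K(15), 157) + 48016) = √(37 + 48016) = √48053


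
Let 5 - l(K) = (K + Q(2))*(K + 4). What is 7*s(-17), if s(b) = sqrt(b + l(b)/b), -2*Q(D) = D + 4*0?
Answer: 14*I*sqrt(255)/17 ≈ 13.151*I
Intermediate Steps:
Q(D) = -D/2 (Q(D) = -(D + 4*0)/2 = -(D + 0)/2 = -D/2)
l(K) = 5 - (-1 + K)*(4 + K) (l(K) = 5 - (K - 1/2*2)*(K + 4) = 5 - (K - 1)*(4 + K) = 5 - (-1 + K)*(4 + K))
s(b) = sqrt(b + (9 - b**2 - 3*b)/b)
7*s(-17) = 7*(sqrt(3)*sqrt((3 - 1*(-17))/(-17))) = 7*(sqrt(3)*sqrt(-(3 + 17)/17)) = 7*(sqrt(3)*sqrt(-1/17*20)) = 7*(sqrt(3)*sqrt(-20/17)) = 7*(sqrt(3)*(2*I*sqrt(85)/17)) = 7*(2*I*sqrt(255)/17) = 14*I*sqrt(255)/17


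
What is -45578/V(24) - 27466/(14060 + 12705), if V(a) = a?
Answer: -610277177/321180 ≈ -1900.1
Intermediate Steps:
-45578/V(24) - 27466/(14060 + 12705) = -45578/24 - 27466/(14060 + 12705) = -45578*1/24 - 27466/26765 = -22789/12 - 27466*1/26765 = -22789/12 - 27466/26765 = -610277177/321180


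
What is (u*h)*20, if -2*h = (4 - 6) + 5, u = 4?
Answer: -120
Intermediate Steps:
h = -3/2 (h = -((4 - 6) + 5)/2 = -(-2 + 5)/2 = -½*3 = -3/2 ≈ -1.5000)
(u*h)*20 = (4*(-3/2))*20 = -6*20 = -120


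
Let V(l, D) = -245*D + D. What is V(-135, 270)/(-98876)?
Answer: 16470/24719 ≈ 0.66629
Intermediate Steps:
V(l, D) = -244*D
V(-135, 270)/(-98876) = -244*270/(-98876) = -65880*(-1/98876) = 16470/24719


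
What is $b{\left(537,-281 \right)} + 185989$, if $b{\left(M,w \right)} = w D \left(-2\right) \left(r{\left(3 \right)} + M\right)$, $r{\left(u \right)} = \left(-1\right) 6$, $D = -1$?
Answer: $-112433$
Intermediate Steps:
$r{\left(u \right)} = -6$
$b{\left(M,w \right)} = 2 w \left(-6 + M\right)$ ($b{\left(M,w \right)} = w \left(-1\right) \left(-2\right) \left(-6 + M\right) = - w \left(-2\right) \left(-6 + M\right) = 2 w \left(-6 + M\right)$)
$b{\left(537,-281 \right)} + 185989 = 2 \left(-281\right) \left(-6 + 537\right) + 185989 = 2 \left(-281\right) 531 + 185989 = -298422 + 185989 = -112433$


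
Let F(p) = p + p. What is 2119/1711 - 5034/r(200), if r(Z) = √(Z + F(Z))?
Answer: 2119/1711 - 839*√6/10 ≈ -204.27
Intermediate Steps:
F(p) = 2*p
r(Z) = √3*√Z (r(Z) = √(Z + 2*Z) = √(3*Z) = √3*√Z)
2119/1711 - 5034/r(200) = 2119/1711 - 5034*√6/60 = 2119/1711 - 839*√6/10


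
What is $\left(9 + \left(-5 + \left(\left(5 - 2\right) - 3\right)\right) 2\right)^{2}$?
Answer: $1$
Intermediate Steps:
$\left(9 + \left(-5 + \left(\left(5 - 2\right) - 3\right)\right) 2\right)^{2} = \left(9 + \left(-5 + \left(3 - 3\right)\right) 2\right)^{2} = \left(9 + \left(-5 + 0\right) 2\right)^{2} = \left(9 - 10\right)^{2} = \left(-1\right)^{2} = 1$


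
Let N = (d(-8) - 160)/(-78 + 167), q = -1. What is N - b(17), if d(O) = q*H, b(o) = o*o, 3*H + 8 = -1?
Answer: -25878/89 ≈ -290.76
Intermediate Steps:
H = -3 (H = -8/3 + (1/3)*(-1) = -8/3 - 1/3 = -3)
b(o) = o**2
d(O) = 3 (d(O) = -1*(-3) = 3)
N = -157/89 (N = (3 - 160)/(-78 + 167) = -157/89 ≈ -1.7640)
N - b(17) = -157/89 - 1*17**2 = -157/89 - 1*289 = -157/89 - 289 = -25878/89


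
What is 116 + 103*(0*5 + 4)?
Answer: 528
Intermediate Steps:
116 + 103*(0*5 + 4) = 116 + 103*(0 + 4) = 116 + 103*4 = 116 + 412 = 528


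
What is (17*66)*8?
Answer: 8976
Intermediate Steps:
(17*66)*8 = 1122*8 = 8976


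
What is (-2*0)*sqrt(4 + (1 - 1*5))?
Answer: 0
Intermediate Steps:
(-2*0)*sqrt(4 + (1 - 1*5)) = 0*sqrt(4 + (1 - 5)) = 0*sqrt(4 - 4) = 0*sqrt(0) = 0*0 = 0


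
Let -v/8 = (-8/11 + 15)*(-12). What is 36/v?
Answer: 33/1256 ≈ 0.026274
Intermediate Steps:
v = 15072/11 (v = -8*(-8/11 + 15)*(-12) = -1256*(-12)/11 = -8*(-1884/11) = 15072/11 ≈ 1370.2)
36/v = 36/(15072/11) = 36*(11/15072) = 33/1256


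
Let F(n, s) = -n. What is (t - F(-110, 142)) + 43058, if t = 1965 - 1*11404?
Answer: 33509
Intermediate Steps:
t = -9439 (t = 1965 - 11404 = -9439)
(t - F(-110, 142)) + 43058 = (-9439 - (-1)*(-110)) + 43058 = (-9439 - 1*110) + 43058 = (-9439 - 110) + 43058 = -9549 + 43058 = 33509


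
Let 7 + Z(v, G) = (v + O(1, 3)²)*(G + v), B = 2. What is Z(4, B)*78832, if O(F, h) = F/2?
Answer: 1458392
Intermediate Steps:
O(F, h) = F/2 (O(F, h) = F*(½) = F/2)
Z(v, G) = -7 + (¼ + v)*(G + v) (Z(v, G) = -7 + (v + ((½)*1)²)*(G + v) = -7 + (v + (½)²)*(G + v) = -7 + (v + ¼)*(G + v) = -7 + (¼ + v)*(G + v))
Z(4, B)*78832 = (-7 + 4² + (¼)*2 + (¼)*4 + 2*4)*78832 = (-7 + 16 + ½ + 1 + 8)*78832 = (37/2)*78832 = 1458392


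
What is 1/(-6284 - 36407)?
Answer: -1/42691 ≈ -2.3424e-5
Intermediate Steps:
1/(-6284 - 36407) = 1/(-42691) = -1/42691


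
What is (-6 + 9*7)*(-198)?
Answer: -11286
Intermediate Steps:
(-6 + 9*7)*(-198) = (-6 + 63)*(-198) = 57*(-198) = -11286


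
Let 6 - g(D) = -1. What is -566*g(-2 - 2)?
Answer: -3962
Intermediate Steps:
g(D) = 7 (g(D) = 6 - 1*(-1) = 6 + 1 = 7)
-566*g(-2 - 2) = -566*7 = -3962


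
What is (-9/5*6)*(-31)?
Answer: 1674/5 ≈ 334.80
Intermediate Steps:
(-9/5*6)*(-31) = (-9*1/5*6)*(-31) = -9/5*6*(-31) = -54/5*(-31) = 1674/5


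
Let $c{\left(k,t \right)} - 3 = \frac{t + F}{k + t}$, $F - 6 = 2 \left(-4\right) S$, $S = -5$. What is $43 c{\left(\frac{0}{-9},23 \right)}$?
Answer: $258$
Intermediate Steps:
$F = 46$ ($F = 6 + 2 \left(-4\right) \left(-5\right) = 6 - -40 = 6 + 40 = 46$)
$c{\left(k,t \right)} = 3 + \frac{46 + t}{k + t}$ ($c{\left(k,t \right)} = 3 + \frac{t + 46}{k + t} = 3 + \frac{46 + t}{k + t}$)
$43 c{\left(\frac{0}{-9},23 \right)} = 43 \frac{46 + 3 \frac{0}{-9} + 4 \cdot 23}{\frac{0}{-9} + 23} = 43 \frac{46 + 3 \cdot 0 \left(- \frac{1}{9}\right) + 92}{0 \left(- \frac{1}{9}\right) + 23} = 43 \frac{46 + 3 \cdot 0 + 92}{0 + 23} = 43 \frac{46 + 0 + 92}{23} = 43 \cdot \frac{1}{23} \cdot 138 = 43 \cdot 6 = 258$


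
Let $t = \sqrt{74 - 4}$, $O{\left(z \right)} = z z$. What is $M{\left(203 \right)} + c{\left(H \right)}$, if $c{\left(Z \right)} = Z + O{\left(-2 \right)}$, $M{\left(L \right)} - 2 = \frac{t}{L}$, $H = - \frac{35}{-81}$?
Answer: $\frac{521}{81} + \frac{\sqrt{70}}{203} \approx 6.4733$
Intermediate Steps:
$O{\left(z \right)} = z^{2}$
$H = \frac{35}{81}$ ($H = \left(-35\right) \left(- \frac{1}{81}\right) = \frac{35}{81} \approx 0.4321$)
$t = \sqrt{70} \approx 8.3666$
$M{\left(L \right)} = 2 + \frac{\sqrt{70}}{L}$
$c{\left(Z \right)} = 4 + Z$ ($c{\left(Z \right)} = Z + \left(-2\right)^{2} = Z + 4 = 4 + Z$)
$M{\left(203 \right)} + c{\left(H \right)} = \left(2 + \frac{\sqrt{70}}{203}\right) + \left(4 + \frac{35}{81}\right) = \left(2 + \sqrt{70} \cdot \frac{1}{203}\right) + \frac{359}{81} = \left(2 + \frac{\sqrt{70}}{203}\right) + \frac{359}{81} = \frac{521}{81} + \frac{\sqrt{70}}{203}$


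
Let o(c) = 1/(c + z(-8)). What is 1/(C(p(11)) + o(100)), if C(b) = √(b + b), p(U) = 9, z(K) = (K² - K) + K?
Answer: -164/484127 + 80688*√2/484127 ≈ 0.23536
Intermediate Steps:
z(K) = K²
o(c) = 1/(64 + c) (o(c) = 1/(c + (-8)²) = 1/(c + 64) = 1/(64 + c))
C(b) = √2*√b (C(b) = √(2*b) = √2*√b)
1/(C(p(11)) + o(100)) = 1/(√2*√9 + 1/(64 + 100)) = 1/(√2*3 + 1/164) = 1/(3*√2 + 1/164) = 1/(1/164 + 3*√2)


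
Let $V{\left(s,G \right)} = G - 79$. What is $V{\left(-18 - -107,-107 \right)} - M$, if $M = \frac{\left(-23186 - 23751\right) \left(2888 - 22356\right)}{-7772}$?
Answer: $\frac{228080981}{1943} \approx 1.1739 \cdot 10^{5}$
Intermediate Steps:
$V{\left(s,G \right)} = -79 + G$ ($V{\left(s,G \right)} = G - 79 = -79 + G$)
$M = - \frac{228442379}{1943}$ ($M = \left(-46937\right) \left(-19468\right) \left(- \frac{1}{7772}\right) = 913769516 \left(- \frac{1}{7772}\right) = - \frac{228442379}{1943} \approx -1.1757 \cdot 10^{5}$)
$V{\left(-18 - -107,-107 \right)} - M = \left(-79 - 107\right) - - \frac{228442379}{1943} = -186 + \frac{228442379}{1943} = \frac{228080981}{1943}$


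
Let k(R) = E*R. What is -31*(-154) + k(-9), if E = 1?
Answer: 4765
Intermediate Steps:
k(R) = R (k(R) = 1*R = R)
-31*(-154) + k(-9) = -31*(-154) - 9 = 4774 - 9 = 4765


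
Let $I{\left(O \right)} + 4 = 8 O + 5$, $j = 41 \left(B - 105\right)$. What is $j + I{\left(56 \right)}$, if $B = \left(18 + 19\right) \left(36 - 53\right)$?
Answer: $-29645$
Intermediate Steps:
$B = -629$ ($B = 37 \left(-17\right) = -629$)
$j = -30094$ ($j = 41 \left(-629 - 105\right) = 41 \left(-734\right) = -30094$)
$I{\left(O \right)} = 1 + 8 O$ ($I{\left(O \right)} = -4 + \left(8 O + 5\right) = -4 + \left(5 + 8 O\right) = 1 + 8 O$)
$j + I{\left(56 \right)} = -30094 + \left(1 + 8 \cdot 56\right) = -30094 + \left(1 + 448\right) = -30094 + 449 = -29645$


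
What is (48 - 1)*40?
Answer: 1880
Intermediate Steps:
(48 - 1)*40 = 47*40 = 1880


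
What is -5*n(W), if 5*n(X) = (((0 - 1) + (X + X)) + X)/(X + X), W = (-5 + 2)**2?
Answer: -13/9 ≈ -1.4444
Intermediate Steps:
W = 9 (W = (-3)**2 = 9)
n(X) = (-1 + 3*X)/(10*X) (n(X) = ((((0 - 1) + (X + X)) + X)/(X + X))/5 = (((-1 + 2*X) + X)/((2*X)))/5 = ((-1 + 3*X)*(1/(2*X)))/5 = ((-1 + 3*X)/(2*X))/5 = (-1 + 3*X)/(10*X))
-5*n(W) = -(-1 + 3*9)/(2*9) = -(-1 + 27)/(2*9) = -26/(2*9) = -5*13/45 = -13/9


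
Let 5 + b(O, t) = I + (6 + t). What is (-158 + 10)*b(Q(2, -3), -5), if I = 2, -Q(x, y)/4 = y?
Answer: 296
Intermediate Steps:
Q(x, y) = -4*y
b(O, t) = 3 + t (b(O, t) = -5 + (2 + (6 + t)) = -5 + (8 + t) = 3 + t)
(-158 + 10)*b(Q(2, -3), -5) = (-158 + 10)*(3 - 5) = -148*(-2) = 296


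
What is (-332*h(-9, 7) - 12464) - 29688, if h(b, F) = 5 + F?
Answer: -46136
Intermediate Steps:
(-332*h(-9, 7) - 12464) - 29688 = (-332*(5 + 7) - 12464) - 29688 = (-332*12 - 12464) - 29688 = (-3984 - 12464) - 29688 = -16448 - 29688 = -46136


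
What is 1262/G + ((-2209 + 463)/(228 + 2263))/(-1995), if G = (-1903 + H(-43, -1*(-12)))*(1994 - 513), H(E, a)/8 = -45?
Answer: -139947184/5551814992045 ≈ -2.5207e-5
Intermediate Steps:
H(E, a) = -360 (H(E, a) = 8*(-45) = -360)
G = -3351503 (G = (-1903 - 360)*(1994 - 513) = -2263*1481 = -3351503)
1262/G + ((-2209 + 463)/(228 + 2263))/(-1995) = 1262/(-3351503) + ((-2209 + 463)/(228 + 2263))/(-1995) = 1262*(-1/3351503) - 1746/2491*(-1/1995) = -1262/3351503 - 1746*1/2491*(-1/1995) = -1262/3351503 - 1746/2491*(-1/1995) = -1262/3351503 + 582/1656515 = -139947184/5551814992045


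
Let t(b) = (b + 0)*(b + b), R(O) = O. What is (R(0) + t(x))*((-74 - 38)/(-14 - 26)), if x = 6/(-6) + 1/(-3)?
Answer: 448/45 ≈ 9.9556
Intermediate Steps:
x = -4/3 (x = 6*(-1/6) + 1*(-1/3) = -1 - 1/3 = -4/3 ≈ -1.3333)
t(b) = 2*b**2 (t(b) = b*(2*b) = 2*b**2)
(R(0) + t(x))*((-74 - 38)/(-14 - 26)) = (0 + 2*(-4/3)**2)*((-74 - 38)/(-14 - 26)) = (0 + 2*(16/9))*(-112/(-40)) = (0 + 32/9)*(-112*(-1/40)) = (32/9)*(14/5) = 448/45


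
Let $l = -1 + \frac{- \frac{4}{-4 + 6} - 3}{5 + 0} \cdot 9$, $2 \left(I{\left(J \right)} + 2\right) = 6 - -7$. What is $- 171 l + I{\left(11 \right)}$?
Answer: $\frac{3429}{2} \approx 1714.5$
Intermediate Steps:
$I{\left(J \right)} = \frac{9}{2}$ ($I{\left(J \right)} = -2 + \frac{6 - -7}{2} = -2 + \frac{6 + 7}{2} = -2 + \frac{1}{2} \cdot 13 = -2 + \frac{13}{2} = \frac{9}{2}$)
$l = -10$ ($l = -1 + \frac{- \frac{4}{2} - 3}{5} \cdot 9 = -1 + \left(\left(-4\right) \frac{1}{2} - 3\right) \frac{1}{5} \cdot 9 = -1 + \left(-2 - 3\right) \frac{1}{5} \cdot 9 = -1 + \left(-5\right) \frac{1}{5} \cdot 9 = -1 - 9 = -10$)
$- 171 l + I{\left(11 \right)} = \left(-171\right) \left(-10\right) + \frac{9}{2} = 1710 + \frac{9}{2} = \frac{3429}{2}$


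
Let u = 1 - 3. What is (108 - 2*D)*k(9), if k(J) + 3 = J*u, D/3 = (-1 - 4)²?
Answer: 882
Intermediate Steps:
D = 75 (D = 3*(-1 - 4)² = 3*(-5)² = 3*25 = 75)
u = -2
k(J) = -3 - 2*J (k(J) = -3 + J*(-2) = -3 - 2*J)
(108 - 2*D)*k(9) = (108 - 2*75)*(-3 - 2*9) = (108 - 150)*(-3 - 18) = -42*(-21) = 882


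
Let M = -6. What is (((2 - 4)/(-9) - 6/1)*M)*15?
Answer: 520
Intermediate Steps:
(((2 - 4)/(-9) - 6/1)*M)*15 = (((2 - 4)/(-9) - 6/1)*(-6))*15 = ((-2*(-1/9) - 6*1)*(-6))*15 = ((2/9 - 6)*(-6))*15 = -52/9*(-6)*15 = (104/3)*15 = 520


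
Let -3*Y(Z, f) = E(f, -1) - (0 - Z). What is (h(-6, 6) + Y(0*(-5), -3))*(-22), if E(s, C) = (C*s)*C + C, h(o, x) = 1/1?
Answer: -154/3 ≈ -51.333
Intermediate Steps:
h(o, x) = 1
E(s, C) = C + s*C² (E(s, C) = s*C² + C = C + s*C²)
Y(Z, f) = ⅓ - Z/3 - f/3 (Y(Z, f) = -(-(1 - f) - (0 - Z))/3 = -((-1 + f) - (-1)*Z)/3 = -((-1 + f) + Z)/3 = -(-1 + Z + f)/3 = ⅓ - Z/3 - f/3)
(h(-6, 6) + Y(0*(-5), -3))*(-22) = (1 + (⅓ - 0*(-5) - ⅓*(-3)))*(-22) = (1 + (⅓ - ⅓*0 + 1))*(-22) = (1 + (⅓ + 0 + 1))*(-22) = (1 + 4/3)*(-22) = (7/3)*(-22) = -154/3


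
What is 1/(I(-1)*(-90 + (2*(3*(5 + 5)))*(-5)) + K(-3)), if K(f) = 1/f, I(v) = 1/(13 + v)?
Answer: -6/197 ≈ -0.030457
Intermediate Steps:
1/(I(-1)*(-90 + (2*(3*(5 + 5)))*(-5)) + K(-3)) = 1/((-90 + (2*(3*(5 + 5)))*(-5))/(13 - 1) + 1/(-3)) = 1/((-90 + (2*(3*10))*(-5))/12 - ⅓) = 1/((-90 + (2*30)*(-5))/12 - ⅓) = 1/((-90 + 60*(-5))/12 - ⅓) = 1/((-90 - 300)/12 - ⅓) = 1/((1/12)*(-390) - ⅓) = 1/(-65/2 - ⅓) = 1/(-197/6) = -6/197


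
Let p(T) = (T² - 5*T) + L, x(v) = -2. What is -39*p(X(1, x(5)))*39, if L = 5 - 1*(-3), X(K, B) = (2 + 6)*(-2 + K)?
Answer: -170352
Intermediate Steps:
X(K, B) = -16 + 8*K (X(K, B) = 8*(-2 + K) = -16 + 8*K)
L = 8 (L = 5 + 3 = 8)
p(T) = 8 + T² - 5*T (p(T) = (T² - 5*T) + 8 = 8 + T² - 5*T)
-39*p(X(1, x(5)))*39 = -39*(8 + (-16 + 8*1)² - 5*(-16 + 8*1))*39 = -39*(8 + (-16 + 8)² - 5*(-16 + 8))*39 = -39*(8 + (-8)² - 5*(-8))*39 = -39*(8 + 64 + 40)*39 = -39*112*39 = -4368*39 = -170352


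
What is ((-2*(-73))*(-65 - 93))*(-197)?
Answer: 4544396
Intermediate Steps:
((-2*(-73))*(-65 - 93))*(-197) = (146*(-158))*(-197) = -23068*(-197) = 4544396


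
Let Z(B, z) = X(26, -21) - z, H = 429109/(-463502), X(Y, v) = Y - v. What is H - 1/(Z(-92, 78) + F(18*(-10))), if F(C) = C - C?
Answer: -12838877/14368562 ≈ -0.89354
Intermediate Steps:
F(C) = 0
H = -429109/463502 (H = 429109*(-1/463502) = -429109/463502 ≈ -0.92580)
Z(B, z) = 47 - z (Z(B, z) = (26 - 1*(-21)) - z = (26 + 21) - z = 47 - z)
H - 1/(Z(-92, 78) + F(18*(-10))) = -429109/463502 - 1/((47 - 1*78) + 0) = -429109/463502 - 1/((47 - 78) + 0) = -429109/463502 - 1/(-31 + 0) = -429109/463502 - 1/(-31) = -429109/463502 - 1*(-1/31) = -429109/463502 + 1/31 = -12838877/14368562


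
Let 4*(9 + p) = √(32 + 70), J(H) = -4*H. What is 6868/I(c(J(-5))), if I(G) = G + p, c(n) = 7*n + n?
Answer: 8296544/182357 - 13736*√102/182357 ≈ 44.735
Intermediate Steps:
c(n) = 8*n
p = -9 + √102/4 (p = -9 + √(32 + 70)/4 = -9 + √102/4 ≈ -6.4751)
I(G) = -9 + G + √102/4 (I(G) = G + (-9 + √102/4) = -9 + G + √102/4)
6868/I(c(J(-5))) = 6868/(-9 + 8*(-4*(-5)) + √102/4) = 6868/(-9 + 8*20 + √102/4) = 6868/(-9 + 160 + √102/4) = 6868/(151 + √102/4)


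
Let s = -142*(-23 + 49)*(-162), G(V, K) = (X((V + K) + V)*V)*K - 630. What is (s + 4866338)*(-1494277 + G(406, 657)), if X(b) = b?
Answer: 2133039967522222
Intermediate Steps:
G(V, K) = -630 + K*V*(K + 2*V) (G(V, K) = (((V + K) + V)*V)*K - 630 = (((K + V) + V)*V)*K - 630 = ((K + 2*V)*V)*K - 630 = (V*(K + 2*V))*K - 630 = K*V*(K + 2*V) - 630 = -630 + K*V*(K + 2*V))
s = 598104 (s = -142*26*(-162) = -3692*(-162) = 598104)
(s + 4866338)*(-1494277 + G(406, 657)) = (598104 + 4866338)*(-1494277 + (-630 + 657*406*(657 + 2*406))) = 5464442*(-1494277 + (-630 + 657*406*(657 + 812))) = 5464442*(-1494277 + (-630 + 657*406*1469)) = 5464442*(-1494277 + (-630 + 391843998)) = 5464442*(-1494277 + 391843368) = 5464442*390349091 = 2133039967522222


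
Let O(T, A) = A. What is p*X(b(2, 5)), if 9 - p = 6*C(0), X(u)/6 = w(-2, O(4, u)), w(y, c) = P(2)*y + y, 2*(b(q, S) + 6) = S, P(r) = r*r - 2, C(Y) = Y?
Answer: -324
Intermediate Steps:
P(r) = -2 + r² (P(r) = r² - 2 = -2 + r²)
b(q, S) = -6 + S/2
w(y, c) = 3*y (w(y, c) = (-2 + 2²)*y + y = (-2 + 4)*y + y = 2*y + y = 3*y)
X(u) = -36 (X(u) = 6*(3*(-2)) = 6*(-6) = -36)
p = 9 (p = 9 - 6*0 = 9 - 1*0 = 9 + 0 = 9)
p*X(b(2, 5)) = 9*(-36) = -324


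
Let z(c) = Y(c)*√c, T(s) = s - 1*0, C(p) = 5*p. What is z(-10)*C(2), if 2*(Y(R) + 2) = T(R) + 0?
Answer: -70*I*√10 ≈ -221.36*I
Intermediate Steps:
T(s) = s (T(s) = s + 0 = s)
Y(R) = -2 + R/2 (Y(R) = -2 + (R + 0)/2 = -2 + R/2)
z(c) = √c*(-2 + c/2) (z(c) = (-2 + c/2)*√c = √c*(-2 + c/2))
z(-10)*C(2) = (√(-10)*(-4 - 10)/2)*(5*2) = ((½)*(I*√10)*(-14))*10 = -7*I*√10*10 = -70*I*√10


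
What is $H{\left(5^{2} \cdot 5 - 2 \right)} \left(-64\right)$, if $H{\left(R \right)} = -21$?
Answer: $1344$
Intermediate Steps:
$H{\left(5^{2} \cdot 5 - 2 \right)} \left(-64\right) = \left(-21\right) \left(-64\right) = 1344$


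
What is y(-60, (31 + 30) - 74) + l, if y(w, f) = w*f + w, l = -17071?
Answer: -16351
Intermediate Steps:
y(w, f) = w + f*w (y(w, f) = f*w + w = w + f*w)
y(-60, (31 + 30) - 74) + l = -60*(1 + ((31 + 30) - 74)) - 17071 = -60*(1 + (61 - 74)) - 17071 = -60*(1 - 13) - 17071 = -60*(-12) - 17071 = 720 - 17071 = -16351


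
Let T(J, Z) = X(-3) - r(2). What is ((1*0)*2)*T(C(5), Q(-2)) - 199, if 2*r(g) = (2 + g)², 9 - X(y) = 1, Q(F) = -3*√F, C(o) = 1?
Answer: -199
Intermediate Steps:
X(y) = 8 (X(y) = 9 - 1*1 = 9 - 1 = 8)
r(g) = (2 + g)²/2
T(J, Z) = 0 (T(J, Z) = 8 - (2 + 2)²/2 = 8 - 4²/2 = 8 - 16/2 = 8 - 1*8 = 8 - 8 = 0)
((1*0)*2)*T(C(5), Q(-2)) - 199 = ((1*0)*2)*0 - 199 = (0*2)*0 - 199 = 0*0 - 199 = 0 - 199 = -199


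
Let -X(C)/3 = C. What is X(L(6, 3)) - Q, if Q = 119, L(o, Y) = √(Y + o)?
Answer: -128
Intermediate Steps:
X(C) = -3*C
X(L(6, 3)) - Q = -3*√(3 + 6) - 1*119 = -3*√9 - 119 = -3*3 - 119 = -9 - 119 = -128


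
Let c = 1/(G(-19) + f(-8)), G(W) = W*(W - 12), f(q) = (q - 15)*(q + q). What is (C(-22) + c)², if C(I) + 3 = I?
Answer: 572357776/915849 ≈ 624.95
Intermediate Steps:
f(q) = 2*q*(-15 + q) (f(q) = (-15 + q)*(2*q) = 2*q*(-15 + q))
C(I) = -3 + I
G(W) = W*(-12 + W)
c = 1/957 (c = 1/(-19*(-12 - 19) + 2*(-8)*(-15 - 8)) = 1/(-19*(-31) + 2*(-8)*(-23)) = 1/(589 + 368) = 1/957 ≈ 0.0010449)
(C(-22) + c)² = ((-3 - 22) + 1/957)² = (-25 + 1/957)² = (-23924/957)² = 572357776/915849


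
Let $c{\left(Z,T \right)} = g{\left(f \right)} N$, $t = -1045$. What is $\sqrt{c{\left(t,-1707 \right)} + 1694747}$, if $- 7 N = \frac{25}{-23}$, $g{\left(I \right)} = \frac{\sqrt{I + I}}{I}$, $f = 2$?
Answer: $\frac{2 \sqrt{10982385253}}{161} \approx 1301.8$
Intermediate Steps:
$g{\left(I \right)} = \frac{\sqrt{2}}{\sqrt{I}}$ ($g{\left(I \right)} = \frac{\sqrt{2 I}}{I} = \frac{\sqrt{2} \sqrt{I}}{I} = \frac{\sqrt{2}}{\sqrt{I}}$)
$N = \frac{25}{161}$ ($N = - \frac{25 \frac{1}{-23}}{7} = - \frac{25 \left(- \frac{1}{23}\right)}{7} = \left(- \frac{1}{7}\right) \left(- \frac{25}{23}\right) = \frac{25}{161} \approx 0.15528$)
$c{\left(Z,T \right)} = \frac{25}{161}$ ($c{\left(Z,T \right)} = \frac{\sqrt{2}}{\sqrt{2}} \cdot \frac{25}{161} = \sqrt{2} \frac{\sqrt{2}}{2} \cdot \frac{25}{161} = 1 \cdot \frac{25}{161} = \frac{25}{161}$)
$\sqrt{c{\left(t,-1707 \right)} + 1694747} = \sqrt{\frac{25}{161} + 1694747} = \sqrt{\frac{272854292}{161}} = \frac{2 \sqrt{10982385253}}{161}$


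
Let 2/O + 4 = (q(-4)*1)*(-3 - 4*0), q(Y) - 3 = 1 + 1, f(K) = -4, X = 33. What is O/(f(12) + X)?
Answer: -2/551 ≈ -0.0036298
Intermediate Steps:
q(Y) = 5 (q(Y) = 3 + (1 + 1) = 3 + 2 = 5)
O = -2/19 (O = 2/(-4 + (5*1)*(-3 - 4*0)) = 2/(-4 + 5*(-3 + 0)) = 2/(-4 + 5*(-3)) = 2/(-4 - 15) = 2/(-19) = 2*(-1/19) = -2/19 ≈ -0.10526)
O/(f(12) + X) = -2/19/(-4 + 33) = -2/19/29 = (1/29)*(-2/19) = -2/551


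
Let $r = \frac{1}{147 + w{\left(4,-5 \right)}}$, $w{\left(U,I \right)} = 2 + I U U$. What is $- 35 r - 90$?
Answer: $- \frac{6245}{69} \approx -90.507$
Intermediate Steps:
$w{\left(U,I \right)} = 2 + I U^{2}$
$r = \frac{1}{69}$ ($r = \frac{1}{147 + \left(2 - 5 \cdot 4^{2}\right)} = \frac{1}{147 + \left(2 - 80\right)} = \frac{1}{147 - 78} = \frac{1}{69} \approx 0.014493$)
$- 35 r - 90 = \left(-35\right) \frac{1}{69} - 90 = - \frac{35}{69} - 90 = - \frac{6245}{69}$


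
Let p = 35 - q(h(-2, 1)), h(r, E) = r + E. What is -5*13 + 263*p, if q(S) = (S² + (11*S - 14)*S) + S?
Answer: 2565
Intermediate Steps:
h(r, E) = E + r
q(S) = S + S² + S*(-14 + 11*S) (q(S) = (S² + (-14 + 11*S)*S) + S = (S² + S*(-14 + 11*S)) + S = S + S² + S*(-14 + 11*S))
p = 10 (p = 35 - (1 - 2)*(-13 + 12*(1 - 2)) = 35 - (-1)*(-13 + 12*(-1)) = 35 - (-1)*(-13 - 12) = 35 - (-1)*(-25) = 35 - 1*25 = 35 - 25 = 10)
-5*13 + 263*p = -5*13 + 263*10 = -65 + 2630 = 2565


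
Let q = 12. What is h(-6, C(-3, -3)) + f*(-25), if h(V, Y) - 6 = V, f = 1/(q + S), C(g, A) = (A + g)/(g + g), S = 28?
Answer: -5/8 ≈ -0.62500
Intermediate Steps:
C(g, A) = (A + g)/(2*g) (C(g, A) = (A + g)/((2*g)) = (A + g)*(1/(2*g)) = (A + g)/(2*g))
f = 1/40 (f = 1/(12 + 28) = 1/40 ≈ 0.025000)
h(V, Y) = 6 + V
h(-6, C(-3, -3)) + f*(-25) = (6 - 6) + (1/40)*(-25) = 0 - 5/8 = -5/8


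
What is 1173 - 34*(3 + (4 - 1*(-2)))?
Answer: 867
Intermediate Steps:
1173 - 34*(3 + (4 - 1*(-2))) = 1173 - 34*(3 + (4 + 2)) = 1173 - 34*(3 + 6) = 1173 - 34*9 = 1173 - 306 = 867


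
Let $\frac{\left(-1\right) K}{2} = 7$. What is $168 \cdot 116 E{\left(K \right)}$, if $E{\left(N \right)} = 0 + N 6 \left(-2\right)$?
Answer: $3273984$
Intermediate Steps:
$K = -14$ ($K = \left(-2\right) 7 = -14$)
$E{\left(N \right)} = - 12 N$ ($E{\left(N \right)} = 0 + 6 N \left(-2\right) = 0 - 12 N = - 12 N$)
$168 \cdot 116 E{\left(K \right)} = 168 \cdot 116 \left(\left(-12\right) \left(-14\right)\right) = 19488 \cdot 168 = 3273984$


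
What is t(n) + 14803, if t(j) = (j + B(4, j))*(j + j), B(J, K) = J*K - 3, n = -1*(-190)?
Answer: 374663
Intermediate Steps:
n = 190
B(J, K) = -3 + J*K
t(j) = 2*j*(-3 + 5*j) (t(j) = (j + (-3 + 4*j))*(j + j) = (-3 + 5*j)*(2*j) = 2*j*(-3 + 5*j))
t(n) + 14803 = 2*190*(-3 + 5*190) + 14803 = 2*190*(-3 + 950) + 14803 = 2*190*947 + 14803 = 359860 + 14803 = 374663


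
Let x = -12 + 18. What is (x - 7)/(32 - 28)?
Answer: -¼ ≈ -0.25000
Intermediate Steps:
x = 6
(x - 7)/(32 - 28) = (6 - 7)/(32 - 28) = -1/4 = -1*¼ = -¼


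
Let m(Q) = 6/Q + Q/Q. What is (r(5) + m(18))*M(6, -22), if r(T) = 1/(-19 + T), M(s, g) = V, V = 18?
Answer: 159/7 ≈ 22.714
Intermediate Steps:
M(s, g) = 18
m(Q) = 1 + 6/Q (m(Q) = 6/Q + 1 = 1 + 6/Q)
(r(5) + m(18))*M(6, -22) = (1/(-19 + 5) + (6 + 18)/18)*18 = (1/(-14) + (1/18)*24)*18 = (-1/14 + 4/3)*18 = (53/42)*18 = 159/7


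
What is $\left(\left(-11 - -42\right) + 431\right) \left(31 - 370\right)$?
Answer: $-156618$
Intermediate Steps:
$\left(\left(-11 - -42\right) + 431\right) \left(31 - 370\right) = \left(\left(-11 + 42\right) + 431\right) \left(-339\right) = \left(31 + 431\right) \left(-339\right) = 462 \left(-339\right) = -156618$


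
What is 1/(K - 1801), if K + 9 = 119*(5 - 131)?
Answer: -1/16804 ≈ -5.9510e-5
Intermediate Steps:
K = -15003 (K = -9 + 119*(5 - 131) = -9 + 119*(-126) = -9 - 14994 = -15003)
1/(K - 1801) = 1/(-15003 - 1801) = 1/(-16804) = -1/16804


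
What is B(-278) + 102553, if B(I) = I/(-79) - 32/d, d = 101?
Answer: 818295937/7979 ≈ 1.0256e+5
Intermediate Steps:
B(I) = -32/101 - I/79 (B(I) = I/(-79) - 32/101 = I*(-1/79) - 32*1/101 = -I/79 - 32/101 = -32/101 - I/79)
B(-278) + 102553 = (-32/101 - 1/79*(-278)) + 102553 = (-32/101 + 278/79) + 102553 = 25550/7979 + 102553 = 818295937/7979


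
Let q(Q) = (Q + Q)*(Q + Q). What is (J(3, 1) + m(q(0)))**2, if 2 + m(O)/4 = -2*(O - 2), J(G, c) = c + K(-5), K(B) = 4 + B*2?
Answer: 9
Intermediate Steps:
K(B) = 4 + 2*B
J(G, c) = -6 + c (J(G, c) = c + (4 + 2*(-5)) = c + (4 - 10) = c - 6 = -6 + c)
q(Q) = 4*Q**2 (q(Q) = (2*Q)*(2*Q) = 4*Q**2)
m(O) = 8 - 8*O (m(O) = -8 + 4*(-2*(O - 2)) = -8 + 4*(-2*(-2 + O)) = -8 + 4*(4 - 2*O) = -8 + (16 - 8*O) = 8 - 8*O)
(J(3, 1) + m(q(0)))**2 = ((-6 + 1) + (8 - 32*0**2))**2 = (-5 + (8 - 32*0))**2 = (-5 + (8 - 8*0))**2 = (-5 + (8 + 0))**2 = (-5 + 8)**2 = 3**2 = 9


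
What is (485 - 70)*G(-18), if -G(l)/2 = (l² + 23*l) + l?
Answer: 89640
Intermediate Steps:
G(l) = -48*l - 2*l² (G(l) = -2*((l² + 23*l) + l) = -2*(l² + 24*l) = -48*l - 2*l²)
(485 - 70)*G(-18) = (485 - 70)*(-2*(-18)*(24 - 18)) = 415*(-2*(-18)*6) = 415*216 = 89640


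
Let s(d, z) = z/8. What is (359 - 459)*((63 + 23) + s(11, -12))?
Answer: -8450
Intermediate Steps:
s(d, z) = z/8 (s(d, z) = z*(⅛) = z/8)
(359 - 459)*((63 + 23) + s(11, -12)) = (359 - 459)*((63 + 23) + (⅛)*(-12)) = -100*(86 - 3/2) = -100*169/2 = -8450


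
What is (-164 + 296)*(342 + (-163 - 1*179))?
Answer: 0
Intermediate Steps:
(-164 + 296)*(342 + (-163 - 1*179)) = 132*(342 + (-163 - 179)) = 132*(342 - 342) = 132*0 = 0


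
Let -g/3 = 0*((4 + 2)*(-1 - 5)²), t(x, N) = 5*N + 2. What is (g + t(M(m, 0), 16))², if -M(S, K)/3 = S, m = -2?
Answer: 6724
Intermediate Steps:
M(S, K) = -3*S
t(x, N) = 2 + 5*N
g = 0 (g = -0*(4 + 2)*(-1 - 5)² = -0*6*(-6)² = -0*6*36 = -0*216 = -3*0 = 0)
(g + t(M(m, 0), 16))² = (0 + (2 + 5*16))² = (0 + (2 + 80))² = (0 + 82)² = 82² = 6724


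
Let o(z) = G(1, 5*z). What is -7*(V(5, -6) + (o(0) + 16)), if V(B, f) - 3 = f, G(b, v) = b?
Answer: -98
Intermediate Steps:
V(B, f) = 3 + f
o(z) = 1
-7*(V(5, -6) + (o(0) + 16)) = -7*((3 - 6) + (1 + 16)) = -7*(-3 + 17) = -7*14 = -98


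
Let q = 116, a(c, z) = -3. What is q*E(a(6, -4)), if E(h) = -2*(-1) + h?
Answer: -116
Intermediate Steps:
E(h) = 2 + h
q*E(a(6, -4)) = 116*(2 - 3) = 116*(-1) = -116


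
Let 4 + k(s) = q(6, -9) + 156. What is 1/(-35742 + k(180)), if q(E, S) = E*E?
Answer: -1/35554 ≈ -2.8126e-5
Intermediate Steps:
q(E, S) = E**2
k(s) = 188 (k(s) = -4 + (6**2 + 156) = -4 + (36 + 156) = -4 + 192 = 188)
1/(-35742 + k(180)) = 1/(-35742 + 188) = 1/(-35554) = -1/35554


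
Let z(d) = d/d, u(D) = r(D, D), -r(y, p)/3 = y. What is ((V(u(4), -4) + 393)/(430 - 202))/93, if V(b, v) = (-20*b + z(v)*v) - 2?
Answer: 11/372 ≈ 0.029570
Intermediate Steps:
r(y, p) = -3*y
u(D) = -3*D
z(d) = 1
V(b, v) = -2 + v - 20*b (V(b, v) = (-20*b + 1*v) - 2 = (-20*b + v) - 2 = (v - 20*b) - 2 = -2 + v - 20*b)
((V(u(4), -4) + 393)/(430 - 202))/93 = (((-2 - 4 - (-60)*4) + 393)/(430 - 202))/93 = (((-2 - 4 - 20*(-12)) + 393)/228)*(1/93) = (((-2 - 4 + 240) + 393)*(1/228))*(1/93) = ((234 + 393)*(1/228))*(1/93) = (627*(1/228))*(1/93) = (11/4)*(1/93) = 11/372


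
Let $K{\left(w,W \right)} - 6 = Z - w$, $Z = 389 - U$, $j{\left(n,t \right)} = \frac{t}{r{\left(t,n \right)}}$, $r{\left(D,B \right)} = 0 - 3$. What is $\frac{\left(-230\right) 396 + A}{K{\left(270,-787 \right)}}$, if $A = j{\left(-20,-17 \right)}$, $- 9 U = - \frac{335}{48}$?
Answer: $- \frac{39344112}{53665} \approx -733.14$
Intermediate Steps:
$r{\left(D,B \right)} = -3$
$U = \frac{335}{432}$ ($U = - \frac{\left(-335\right) \frac{1}{48}}{9} = \left(- \frac{1}{9}\right) \left(- \frac{335}{48}\right) = \frac{335}{432} \approx 0.77546$)
$j{\left(n,t \right)} = - \frac{t}{3}$ ($j{\left(n,t \right)} = \frac{t}{-3} = t \left(- \frac{1}{3}\right) = - \frac{t}{3}$)
$Z = \frac{167713}{432}$ ($Z = 389 - \frac{335}{432} = \frac{167713}{432} \approx 388.22$)
$K{\left(w,W \right)} = \frac{170305}{432} - w$ ($K{\left(w,W \right)} = 6 - \left(- \frac{167713}{432} + w\right) = \frac{170305}{432} - w$)
$A = \frac{17}{3}$ ($A = \left(- \frac{1}{3}\right) \left(-17\right) = \frac{17}{3} \approx 5.6667$)
$\frac{\left(-230\right) 396 + A}{K{\left(270,-787 \right)}} = \frac{\left(-230\right) 396 + \frac{17}{3}}{\frac{170305}{432} - 270} = \frac{-91080 + \frac{17}{3}}{\frac{170305}{432} - 270} = - \frac{273223}{3 \cdot \frac{53665}{432}} = \left(- \frac{273223}{3}\right) \frac{432}{53665} = - \frac{39344112}{53665}$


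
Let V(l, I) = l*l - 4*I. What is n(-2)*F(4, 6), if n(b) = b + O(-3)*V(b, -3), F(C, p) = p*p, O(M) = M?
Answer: -1800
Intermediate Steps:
F(C, p) = p**2
V(l, I) = l**2 - 4*I
n(b) = -36 + b - 3*b**2 (n(b) = b - 3*(b**2 - 4*(-3)) = b - 3*(b**2 + 12) = b - 3*(12 + b**2) = b + (-36 - 3*b**2) = -36 + b - 3*b**2)
n(-2)*F(4, 6) = (-36 - 2 - 3*(-2)**2)*6**2 = (-36 - 2 - 3*4)*36 = (-36 - 2 - 12)*36 = -50*36 = -1800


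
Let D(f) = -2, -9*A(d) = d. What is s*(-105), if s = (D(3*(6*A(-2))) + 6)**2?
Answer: -1680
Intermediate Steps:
A(d) = -d/9
s = 16 (s = (-2 + 6)**2 = 4**2 = 16)
s*(-105) = 16*(-105) = -1680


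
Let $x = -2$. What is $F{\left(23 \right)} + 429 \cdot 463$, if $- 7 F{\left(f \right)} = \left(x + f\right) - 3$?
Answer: $\frac{1390371}{7} \approx 1.9862 \cdot 10^{5}$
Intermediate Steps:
$F{\left(f \right)} = \frac{5}{7} - \frac{f}{7}$ ($F{\left(f \right)} = - \frac{\left(-2 + f\right) - 3}{7} = - \frac{-5 + f}{7} = \frac{5}{7} - \frac{f}{7}$)
$F{\left(23 \right)} + 429 \cdot 463 = \left(\frac{5}{7} - \frac{23}{7}\right) + 429 \cdot 463 = \left(\frac{5}{7} - \frac{23}{7}\right) + 198627 = - \frac{18}{7} + 198627 = \frac{1390371}{7}$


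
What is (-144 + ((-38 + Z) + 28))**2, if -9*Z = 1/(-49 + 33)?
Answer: 491730625/20736 ≈ 23714.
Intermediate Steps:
Z = 1/144 (Z = -1/(9*(-49 + 33)) = -1/9/(-16) = -1/9*(-1/16) = 1/144 ≈ 0.0069444)
(-144 + ((-38 + Z) + 28))**2 = (-144 + ((-38 + 1/144) + 28))**2 = (-144 + (-5471/144 + 28))**2 = (-144 - 1439/144)**2 = (-22175/144)**2 = 491730625/20736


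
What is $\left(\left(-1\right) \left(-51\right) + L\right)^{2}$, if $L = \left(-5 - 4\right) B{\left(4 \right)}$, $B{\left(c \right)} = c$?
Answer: $225$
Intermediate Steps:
$L = -36$ ($L = \left(-5 - 4\right) 4 = \left(-9\right) 4 = -36$)
$\left(\left(-1\right) \left(-51\right) + L\right)^{2} = \left(\left(-1\right) \left(-51\right) - 36\right)^{2} = \left(51 - 36\right)^{2} = 15^{2} = 225$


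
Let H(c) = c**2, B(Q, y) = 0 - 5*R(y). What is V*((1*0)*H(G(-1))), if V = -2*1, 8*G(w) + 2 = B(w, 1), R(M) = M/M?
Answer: 0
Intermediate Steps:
R(M) = 1
B(Q, y) = -5 (B(Q, y) = 0 - 5*1 = 0 - 5 = -5)
G(w) = -7/8 (G(w) = -1/4 + (1/8)*(-5) = -1/4 - 5/8 = -7/8)
V = -2
V*((1*0)*H(G(-1))) = -2*1*0*(-7/8)**2 = -0*49/64 = -2*0 = 0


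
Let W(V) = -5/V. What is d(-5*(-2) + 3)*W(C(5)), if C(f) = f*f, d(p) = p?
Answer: -13/5 ≈ -2.6000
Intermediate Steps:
C(f) = f²
d(-5*(-2) + 3)*W(C(5)) = (-5*(-2) + 3)*(-5/(5²)) = (10 + 3)*(-5/25) = 13*(-5*1/25) = 13*(-⅕) = -13/5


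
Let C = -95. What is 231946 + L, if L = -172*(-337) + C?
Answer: 289815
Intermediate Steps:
L = 57869 (L = -172*(-337) - 95 = 57964 - 95 = 57869)
231946 + L = 231946 + 57869 = 289815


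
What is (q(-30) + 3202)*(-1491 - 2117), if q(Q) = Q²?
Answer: -14800016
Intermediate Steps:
(q(-30) + 3202)*(-1491 - 2117) = ((-30)² + 3202)*(-1491 - 2117) = (900 + 3202)*(-3608) = 4102*(-3608) = -14800016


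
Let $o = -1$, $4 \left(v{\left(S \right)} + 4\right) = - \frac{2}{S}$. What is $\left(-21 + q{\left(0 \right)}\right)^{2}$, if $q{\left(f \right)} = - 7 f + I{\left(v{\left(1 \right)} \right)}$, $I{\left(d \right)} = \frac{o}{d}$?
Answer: $\frac{34969}{81} \approx 431.72$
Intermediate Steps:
$v{\left(S \right)} = -4 - \frac{1}{2 S}$ ($v{\left(S \right)} = -4 + \frac{\left(-2\right) \frac{1}{S}}{4} = -4 - \frac{1}{2 S}$)
$I{\left(d \right)} = - \frac{1}{d}$
$q{\left(f \right)} = \frac{2}{9} - 7 f$ ($q{\left(f \right)} = - 7 f - \frac{1}{-4 - \frac{1}{2 \cdot 1}} = - 7 f - \frac{1}{-4 - \frac{1}{2}} = - 7 f - \frac{1}{- \frac{9}{2}} = - 7 f - - \frac{2}{9} = - 7 f + \frac{2}{9} = \frac{2}{9} - 7 f$)
$\left(-21 + q{\left(0 \right)}\right)^{2} = \left(-21 + \left(\frac{2}{9} - 0\right)\right)^{2} = \left(-21 + \left(\frac{2}{9} + 0\right)\right)^{2} = \left(-21 + \frac{2}{9}\right)^{2} = \left(- \frac{187}{9}\right)^{2} = \frac{34969}{81}$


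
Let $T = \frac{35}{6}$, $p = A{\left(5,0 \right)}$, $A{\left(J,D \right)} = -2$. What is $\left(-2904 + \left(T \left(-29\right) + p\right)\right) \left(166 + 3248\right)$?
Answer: $-10498619$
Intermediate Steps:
$p = -2$
$T = \frac{35}{6}$ ($T = 35 \cdot \frac{1}{6} = \frac{35}{6} \approx 5.8333$)
$\left(-2904 + \left(T \left(-29\right) + p\right)\right) \left(166 + 3248\right) = \left(-2904 + \left(\frac{35}{6} \left(-29\right) - 2\right)\right) \left(166 + 3248\right) = \left(-2904 - \frac{1027}{6}\right) 3414 = \left(- \frac{18451}{6}\right) 3414 = -10498619$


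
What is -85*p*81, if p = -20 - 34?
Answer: 371790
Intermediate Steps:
p = -54
-85*p*81 = -85*(-54)*81 = 4590*81 = 371790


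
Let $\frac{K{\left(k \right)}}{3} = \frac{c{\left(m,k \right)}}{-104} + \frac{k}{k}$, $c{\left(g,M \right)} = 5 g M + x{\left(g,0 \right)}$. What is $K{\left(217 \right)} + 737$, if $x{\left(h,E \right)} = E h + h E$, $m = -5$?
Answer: $\frac{93235}{104} \approx 896.49$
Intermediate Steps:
$x{\left(h,E \right)} = 2 E h$ ($x{\left(h,E \right)} = E h + E h = 2 E h$)
$c{\left(g,M \right)} = 5 M g$ ($c{\left(g,M \right)} = 5 g M + 2 \cdot 0 g = 5 M g + 0 = 5 M g$)
$K{\left(k \right)} = 3 + \frac{75 k}{104}$ ($K{\left(k \right)} = 3 \left(\frac{5 k \left(-5\right)}{-104} + \frac{k}{k}\right) = 3 \left(- 25 k \left(- \frac{1}{104}\right) + 1\right) = 3 \left(\frac{25 k}{104} + 1\right) = 3 \left(1 + \frac{25 k}{104}\right) = 3 + \frac{75 k}{104}$)
$K{\left(217 \right)} + 737 = \left(3 + \frac{75}{104} \cdot 217\right) + 737 = \left(3 + \frac{16275}{104}\right) + 737 = \frac{16587}{104} + 737 = \frac{93235}{104}$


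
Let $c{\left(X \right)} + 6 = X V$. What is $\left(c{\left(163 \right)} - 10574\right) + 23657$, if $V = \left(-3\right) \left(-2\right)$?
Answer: $14055$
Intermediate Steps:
$V = 6$
$c{\left(X \right)} = -6 + 6 X$ ($c{\left(X \right)} = -6 + X 6 = -6 + 6 X$)
$\left(c{\left(163 \right)} - 10574\right) + 23657 = \left(\left(-6 + 6 \cdot 163\right) - 10574\right) + 23657 = \left(\left(-6 + 978\right) - 10574\right) + 23657 = \left(972 - 10574\right) + 23657 = -9602 + 23657 = 14055$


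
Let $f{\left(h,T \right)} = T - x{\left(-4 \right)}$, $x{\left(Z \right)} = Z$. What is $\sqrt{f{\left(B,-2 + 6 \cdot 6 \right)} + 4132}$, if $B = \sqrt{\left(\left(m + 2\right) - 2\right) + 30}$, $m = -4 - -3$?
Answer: $\sqrt{4170} \approx 64.576$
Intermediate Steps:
$m = -1$ ($m = -4 + 3 = -1$)
$B = \sqrt{29}$ ($B = \sqrt{\left(\left(-1 + 2\right) - 2\right) + 30} = \sqrt{\left(1 - 2\right) + 30} = \sqrt{-1 + 30} = \sqrt{29} \approx 5.3852$)
$f{\left(h,T \right)} = 4 + T$ ($f{\left(h,T \right)} = T - -4 = T + 4 = 4 + T$)
$\sqrt{f{\left(B,-2 + 6 \cdot 6 \right)} + 4132} = \sqrt{\left(4 + \left(-2 + 6 \cdot 6\right)\right) + 4132} = \sqrt{\left(4 + \left(-2 + 36\right)\right) + 4132} = \sqrt{\left(4 + 34\right) + 4132} = \sqrt{38 + 4132} = \sqrt{4170}$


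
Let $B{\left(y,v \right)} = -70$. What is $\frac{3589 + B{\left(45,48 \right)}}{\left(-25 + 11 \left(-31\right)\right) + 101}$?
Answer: $- \frac{3519}{265} \approx -13.279$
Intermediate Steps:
$\frac{3589 + B{\left(45,48 \right)}}{\left(-25 + 11 \left(-31\right)\right) + 101} = \frac{3589 - 70}{\left(-25 + 11 \left(-31\right)\right) + 101} = \frac{3519}{\left(-25 - 341\right) + 101} = \frac{3519}{-366 + 101} = \frac{3519}{-265} = 3519 \left(- \frac{1}{265}\right) = - \frac{3519}{265}$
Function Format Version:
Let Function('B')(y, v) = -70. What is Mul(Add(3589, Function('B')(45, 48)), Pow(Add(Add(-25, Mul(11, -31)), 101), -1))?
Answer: Rational(-3519, 265) ≈ -13.279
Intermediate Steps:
Mul(Add(3589, Function('B')(45, 48)), Pow(Add(Add(-25, Mul(11, -31)), 101), -1)) = Mul(Add(3589, -70), Pow(Add(Add(-25, Mul(11, -31)), 101), -1)) = Mul(3519, Pow(Add(Add(-25, -341), 101), -1)) = Mul(3519, Pow(Add(-366, 101), -1)) = Mul(3519, Pow(-265, -1)) = Mul(3519, Rational(-1, 265)) = Rational(-3519, 265)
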